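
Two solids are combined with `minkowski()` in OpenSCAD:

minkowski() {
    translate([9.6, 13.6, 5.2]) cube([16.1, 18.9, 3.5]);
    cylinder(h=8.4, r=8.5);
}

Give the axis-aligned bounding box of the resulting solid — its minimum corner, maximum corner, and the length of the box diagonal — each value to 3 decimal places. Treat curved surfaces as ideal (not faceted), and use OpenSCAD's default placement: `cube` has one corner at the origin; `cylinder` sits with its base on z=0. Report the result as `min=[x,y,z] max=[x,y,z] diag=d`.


A = translate([9.6, 13.6, 5.2]) cube([16.1, 18.9, 3.5]) → bbox [9.6,13.6,5.2] .. [25.7,32.5,8.7]
B = cylinder(h=8.4, r=8.5) → bbox [-8.5,-8.5,0] .. [8.5,8.5,8.4]
lo = A.lo+B.lo = [9.6-8.5, 13.6-8.5, 5.2+0] = [1.100,5.100,5.200]
hi = A.hi+B.hi = [25.7+8.5, 32.5+8.5, 8.7+8.4] = [34.200,41.000,17.100]
diag = √(33.1²+35.9²+11.9²) = √2526.03 = 50.260

min=[1.100,5.100,5.200] max=[34.200,41.000,17.100] diag=50.260


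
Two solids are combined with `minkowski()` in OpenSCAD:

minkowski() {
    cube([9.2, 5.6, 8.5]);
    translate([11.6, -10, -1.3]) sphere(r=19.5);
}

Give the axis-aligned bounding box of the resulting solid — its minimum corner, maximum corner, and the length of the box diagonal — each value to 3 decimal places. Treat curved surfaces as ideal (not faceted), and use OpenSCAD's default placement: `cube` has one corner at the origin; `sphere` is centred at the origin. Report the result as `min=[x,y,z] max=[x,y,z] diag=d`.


min=[-7.900,-29.500,-20.800] max=[40.300,15.100,26.700] diag=81.047

A = translate([11.6, -10, -1.3]) sphere(r=19.5) → bbox [-7.9,-29.5,-20.8] .. [31.1,9.5,18.2]
B = cube([9.2, 5.6, 8.5]) → bbox [0,0,0] .. [9.2,5.6,8.5]
lo = A.lo+B.lo = [-7.9+0, -29.5+0, -20.8+0] = [-7.900,-29.500,-20.800]
hi = A.hi+B.hi = [31.1+9.2, 9.5+5.6, 18.2+8.5] = [40.300,15.100,26.700]
diag = √(48.2²+44.6²+47.5²) = √6568.65 = 81.047


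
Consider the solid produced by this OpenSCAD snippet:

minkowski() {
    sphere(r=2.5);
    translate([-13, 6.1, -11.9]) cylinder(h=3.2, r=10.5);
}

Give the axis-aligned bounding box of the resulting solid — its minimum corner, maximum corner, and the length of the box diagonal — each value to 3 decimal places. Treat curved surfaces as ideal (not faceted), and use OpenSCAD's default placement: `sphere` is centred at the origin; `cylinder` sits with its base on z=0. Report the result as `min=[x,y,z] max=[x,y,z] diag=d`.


A = translate([-13, 6.1, -11.9]) cylinder(h=3.2, r=10.5) → bbox [-23.5,-4.4,-11.9] .. [-2.5,16.6,-8.7]
B = sphere(r=2.5) → bbox [-2.5,-2.5,-2.5] .. [2.5,2.5,2.5]
lo = A.lo+B.lo = [-23.5-2.5, -4.4-2.5, -11.9-2.5] = [-26.000,-6.900,-14.400]
hi = A.hi+B.hi = [-2.5+2.5, 16.6+2.5, -8.7+2.5] = [0.000,19.100,-6.200]
diag = √(26²+26²+8.2²) = √1419.24 = 37.673

min=[-26.000,-6.900,-14.400] max=[0.000,19.100,-6.200] diag=37.673


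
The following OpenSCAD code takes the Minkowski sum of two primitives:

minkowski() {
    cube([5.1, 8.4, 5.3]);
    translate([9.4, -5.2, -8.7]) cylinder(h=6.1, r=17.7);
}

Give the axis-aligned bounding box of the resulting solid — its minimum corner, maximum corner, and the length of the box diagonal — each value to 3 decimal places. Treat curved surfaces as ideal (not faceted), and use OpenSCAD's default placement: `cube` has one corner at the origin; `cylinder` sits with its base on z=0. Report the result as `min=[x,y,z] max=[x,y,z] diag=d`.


min=[-8.300,-22.900,-8.700] max=[32.200,20.900,2.700] diag=60.734

A = translate([9.4, -5.2, -8.7]) cylinder(h=6.1, r=17.7) → bbox [-8.3,-22.9,-8.7] .. [27.1,12.5,-2.6]
B = cube([5.1, 8.4, 5.3]) → bbox [0,0,0] .. [5.1,8.4,5.3]
lo = A.lo+B.lo = [-8.3+0, -22.9+0, -8.7+0] = [-8.300,-22.900,-8.700]
hi = A.hi+B.hi = [27.1+5.1, 12.5+8.4, -2.6+5.3] = [32.200,20.900,2.700]
diag = √(40.5²+43.8²+11.4²) = √3688.65 = 60.734


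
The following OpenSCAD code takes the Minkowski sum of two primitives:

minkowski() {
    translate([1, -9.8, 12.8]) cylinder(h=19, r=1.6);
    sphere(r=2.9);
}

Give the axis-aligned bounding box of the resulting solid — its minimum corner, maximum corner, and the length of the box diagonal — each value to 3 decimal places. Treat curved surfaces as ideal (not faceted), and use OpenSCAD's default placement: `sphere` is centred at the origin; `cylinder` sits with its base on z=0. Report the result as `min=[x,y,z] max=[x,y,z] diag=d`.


min=[-3.500,-14.300,9.900] max=[5.500,-5.300,34.700] diag=27.875

A = translate([1, -9.8, 12.8]) cylinder(h=19, r=1.6) → bbox [-0.6,-11.4,12.8] .. [2.6,-8.2,31.8]
B = sphere(r=2.9) → bbox [-2.9,-2.9,-2.9] .. [2.9,2.9,2.9]
lo = A.lo+B.lo = [-0.6-2.9, -11.4-2.9, 12.8-2.9] = [-3.500,-14.300,9.900]
hi = A.hi+B.hi = [2.6+2.9, -8.2+2.9, 31.8+2.9] = [5.500,-5.300,34.700]
diag = √(9²+9²+24.8²) = √777.04 = 27.875


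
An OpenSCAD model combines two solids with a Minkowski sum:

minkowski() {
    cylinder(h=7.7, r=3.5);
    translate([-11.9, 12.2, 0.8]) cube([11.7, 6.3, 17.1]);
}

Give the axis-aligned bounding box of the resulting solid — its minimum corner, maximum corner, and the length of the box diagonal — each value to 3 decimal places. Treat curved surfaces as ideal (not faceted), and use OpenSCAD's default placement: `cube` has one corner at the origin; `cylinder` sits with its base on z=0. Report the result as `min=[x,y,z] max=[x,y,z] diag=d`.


A = translate([-11.9, 12.2, 0.8]) cube([11.7, 6.3, 17.1]) → bbox [-11.9,12.2,0.8] .. [-0.2,18.5,17.9]
B = cylinder(h=7.7, r=3.5) → bbox [-3.5,-3.5,0] .. [3.5,3.5,7.7]
lo = A.lo+B.lo = [-11.9-3.5, 12.2-3.5, 0.8+0] = [-15.400,8.700,0.800]
hi = A.hi+B.hi = [-0.2+3.5, 18.5+3.5, 17.9+7.7] = [3.300,22.000,25.600]
diag = √(18.7²+13.3²+24.8²) = √1141.62 = 33.788

min=[-15.400,8.700,0.800] max=[3.300,22.000,25.600] diag=33.788


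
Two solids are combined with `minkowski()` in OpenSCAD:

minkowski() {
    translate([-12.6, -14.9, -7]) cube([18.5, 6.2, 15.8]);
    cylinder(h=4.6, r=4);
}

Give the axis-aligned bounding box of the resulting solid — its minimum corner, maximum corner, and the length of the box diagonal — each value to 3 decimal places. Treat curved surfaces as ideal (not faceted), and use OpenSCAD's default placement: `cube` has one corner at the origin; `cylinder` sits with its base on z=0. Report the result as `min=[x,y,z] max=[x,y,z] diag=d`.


min=[-16.600,-18.900,-7.000] max=[9.900,-4.700,13.400] diag=36.332

A = translate([-12.6, -14.9, -7]) cube([18.5, 6.2, 15.8]) → bbox [-12.6,-14.9,-7] .. [5.9,-8.7,8.8]
B = cylinder(h=4.6, r=4) → bbox [-4,-4,0] .. [4,4,4.6]
lo = A.lo+B.lo = [-12.6-4, -14.9-4, -7+0] = [-16.600,-18.900,-7.000]
hi = A.hi+B.hi = [5.9+4, -8.7+4, 8.8+4.6] = [9.900,-4.700,13.400]
diag = √(26.5²+14.2²+20.4²) = √1320.05 = 36.332


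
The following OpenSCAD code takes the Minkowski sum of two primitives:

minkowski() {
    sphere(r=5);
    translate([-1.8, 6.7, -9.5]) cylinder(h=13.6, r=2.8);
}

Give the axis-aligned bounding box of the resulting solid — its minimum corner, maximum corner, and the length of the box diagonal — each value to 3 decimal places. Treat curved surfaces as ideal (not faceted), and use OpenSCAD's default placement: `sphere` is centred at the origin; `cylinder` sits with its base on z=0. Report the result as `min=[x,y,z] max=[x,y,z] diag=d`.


min=[-9.600,-1.100,-14.500] max=[6.000,14.500,9.100] diag=32.306

A = translate([-1.8, 6.7, -9.5]) cylinder(h=13.6, r=2.8) → bbox [-4.6,3.9,-9.5] .. [1,9.5,4.1]
B = sphere(r=5) → bbox [-5,-5,-5] .. [5,5,5]
lo = A.lo+B.lo = [-4.6-5, 3.9-5, -9.5-5] = [-9.600,-1.100,-14.500]
hi = A.hi+B.hi = [1+5, 9.5+5, 4.1+5] = [6.000,14.500,9.100]
diag = √(15.6²+15.6²+23.6²) = √1043.68 = 32.306


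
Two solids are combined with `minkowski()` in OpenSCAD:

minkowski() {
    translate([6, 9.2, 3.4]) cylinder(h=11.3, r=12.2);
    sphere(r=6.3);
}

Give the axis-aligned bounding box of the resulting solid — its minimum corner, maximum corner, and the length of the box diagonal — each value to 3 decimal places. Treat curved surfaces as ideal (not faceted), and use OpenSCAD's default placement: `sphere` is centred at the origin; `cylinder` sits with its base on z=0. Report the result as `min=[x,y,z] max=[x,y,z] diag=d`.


min=[-12.500,-9.300,-2.900] max=[24.500,27.700,21.000] diag=57.526

A = translate([6, 9.2, 3.4]) cylinder(h=11.3, r=12.2) → bbox [-6.2,-3,3.4] .. [18.2,21.4,14.7]
B = sphere(r=6.3) → bbox [-6.3,-6.3,-6.3] .. [6.3,6.3,6.3]
lo = A.lo+B.lo = [-6.2-6.3, -3-6.3, 3.4-6.3] = [-12.500,-9.300,-2.900]
hi = A.hi+B.hi = [18.2+6.3, 21.4+6.3, 14.7+6.3] = [24.500,27.700,21.000]
diag = √(37²+37²+23.9²) = √3309.21 = 57.526


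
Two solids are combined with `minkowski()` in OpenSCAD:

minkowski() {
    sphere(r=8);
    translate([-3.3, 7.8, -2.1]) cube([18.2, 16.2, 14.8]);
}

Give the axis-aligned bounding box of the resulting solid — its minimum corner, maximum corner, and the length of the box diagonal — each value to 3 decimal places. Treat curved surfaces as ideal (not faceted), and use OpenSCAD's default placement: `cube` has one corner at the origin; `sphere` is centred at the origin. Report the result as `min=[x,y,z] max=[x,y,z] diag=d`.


A = translate([-3.3, 7.8, -2.1]) cube([18.2, 16.2, 14.8]) → bbox [-3.3,7.8,-2.1] .. [14.9,24,12.7]
B = sphere(r=8) → bbox [-8,-8,-8] .. [8,8,8]
lo = A.lo+B.lo = [-3.3-8, 7.8-8, -2.1-8] = [-11.300,-0.200,-10.100]
hi = A.hi+B.hi = [14.9+8, 24+8, 12.7+8] = [22.900,32.000,20.700]
diag = √(34.2²+32.2²+30.8²) = √3155.12 = 56.170

min=[-11.300,-0.200,-10.100] max=[22.900,32.000,20.700] diag=56.170


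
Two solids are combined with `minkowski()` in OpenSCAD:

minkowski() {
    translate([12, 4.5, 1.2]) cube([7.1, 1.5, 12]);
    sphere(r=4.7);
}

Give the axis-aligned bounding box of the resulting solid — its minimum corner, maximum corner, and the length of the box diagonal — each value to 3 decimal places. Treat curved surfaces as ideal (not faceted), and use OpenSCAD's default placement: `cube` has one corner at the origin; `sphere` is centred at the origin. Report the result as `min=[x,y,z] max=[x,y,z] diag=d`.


A = translate([12, 4.5, 1.2]) cube([7.1, 1.5, 12]) → bbox [12,4.5,1.2] .. [19.1,6,13.2]
B = sphere(r=4.7) → bbox [-4.7,-4.7,-4.7] .. [4.7,4.7,4.7]
lo = A.lo+B.lo = [12-4.7, 4.5-4.7, 1.2-4.7] = [7.300,-0.200,-3.500]
hi = A.hi+B.hi = [19.1+4.7, 6+4.7, 13.2+4.7] = [23.800,10.700,17.900]
diag = √(16.5²+10.9²+21.4²) = √849.02 = 29.138

min=[7.300,-0.200,-3.500] max=[23.800,10.700,17.900] diag=29.138


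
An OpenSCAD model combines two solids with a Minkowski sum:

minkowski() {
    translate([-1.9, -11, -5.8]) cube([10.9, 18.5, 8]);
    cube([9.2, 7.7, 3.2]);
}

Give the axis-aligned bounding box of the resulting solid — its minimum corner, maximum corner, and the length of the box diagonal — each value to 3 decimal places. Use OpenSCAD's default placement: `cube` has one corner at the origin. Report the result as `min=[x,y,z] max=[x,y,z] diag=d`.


A = translate([-1.9, -11, -5.8]) cube([10.9, 18.5, 8]) → bbox [-1.9,-11,-5.8] .. [9,7.5,2.2]
B = cube([9.2, 7.7, 3.2]) → bbox [0,0,0] .. [9.2,7.7,3.2]
lo = A.lo+B.lo = [-1.9+0, -11+0, -5.8+0] = [-1.900,-11.000,-5.800]
hi = A.hi+B.hi = [9+9.2, 7.5+7.7, 2.2+3.2] = [18.200,15.200,5.400]
diag = √(20.1²+26.2²+11.2²) = √1215.89 = 34.870

min=[-1.900,-11.000,-5.800] max=[18.200,15.200,5.400] diag=34.870


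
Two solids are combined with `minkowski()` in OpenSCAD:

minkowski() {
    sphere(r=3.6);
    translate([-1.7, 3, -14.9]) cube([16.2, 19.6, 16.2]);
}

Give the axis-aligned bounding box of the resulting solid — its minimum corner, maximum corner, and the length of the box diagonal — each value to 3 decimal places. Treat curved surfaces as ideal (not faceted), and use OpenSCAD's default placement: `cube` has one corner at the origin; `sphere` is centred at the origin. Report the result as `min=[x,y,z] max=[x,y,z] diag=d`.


A = translate([-1.7, 3, -14.9]) cube([16.2, 19.6, 16.2]) → bbox [-1.7,3,-14.9] .. [14.5,22.6,1.3]
B = sphere(r=3.6) → bbox [-3.6,-3.6,-3.6] .. [3.6,3.6,3.6]
lo = A.lo+B.lo = [-1.7-3.6, 3-3.6, -14.9-3.6] = [-5.300,-0.600,-18.500]
hi = A.hi+B.hi = [14.5+3.6, 22.6+3.6, 1.3+3.6] = [18.100,26.200,4.900]
diag = √(23.4²+26.8²+23.4²) = √1813.36 = 42.584

min=[-5.300,-0.600,-18.500] max=[18.100,26.200,4.900] diag=42.584


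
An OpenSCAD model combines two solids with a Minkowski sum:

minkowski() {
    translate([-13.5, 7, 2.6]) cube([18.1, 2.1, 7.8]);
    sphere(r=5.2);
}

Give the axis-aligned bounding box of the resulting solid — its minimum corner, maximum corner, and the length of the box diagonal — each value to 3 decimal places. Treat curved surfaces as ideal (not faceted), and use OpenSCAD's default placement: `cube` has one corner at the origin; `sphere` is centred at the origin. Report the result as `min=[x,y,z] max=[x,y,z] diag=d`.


A = translate([-13.5, 7, 2.6]) cube([18.1, 2.1, 7.8]) → bbox [-13.5,7,2.6] .. [4.6,9.1,10.4]
B = sphere(r=5.2) → bbox [-5.2,-5.2,-5.2] .. [5.2,5.2,5.2]
lo = A.lo+B.lo = [-13.5-5.2, 7-5.2, 2.6-5.2] = [-18.700,1.800,-2.600]
hi = A.hi+B.hi = [4.6+5.2, 9.1+5.2, 10.4+5.2] = [9.800,14.300,15.600]
diag = √(28.5²+12.5²+18.2²) = √1299.74 = 36.052

min=[-18.700,1.800,-2.600] max=[9.800,14.300,15.600] diag=36.052


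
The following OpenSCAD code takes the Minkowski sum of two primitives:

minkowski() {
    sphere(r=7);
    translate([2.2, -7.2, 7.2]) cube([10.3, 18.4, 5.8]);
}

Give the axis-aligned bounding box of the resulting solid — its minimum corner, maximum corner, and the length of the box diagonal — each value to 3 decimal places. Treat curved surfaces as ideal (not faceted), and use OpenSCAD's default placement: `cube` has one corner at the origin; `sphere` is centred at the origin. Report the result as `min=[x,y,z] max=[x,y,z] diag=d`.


A = translate([2.2, -7.2, 7.2]) cube([10.3, 18.4, 5.8]) → bbox [2.2,-7.2,7.2] .. [12.5,11.2,13]
B = sphere(r=7) → bbox [-7,-7,-7] .. [7,7,7]
lo = A.lo+B.lo = [2.2-7, -7.2-7, 7.2-7] = [-4.800,-14.200,0.200]
hi = A.hi+B.hi = [12.5+7, 11.2+7, 13+7] = [19.500,18.200,20.000]
diag = √(24.3²+32.4²+19.8²) = √2032.29 = 45.081

min=[-4.800,-14.200,0.200] max=[19.500,18.200,20.000] diag=45.081


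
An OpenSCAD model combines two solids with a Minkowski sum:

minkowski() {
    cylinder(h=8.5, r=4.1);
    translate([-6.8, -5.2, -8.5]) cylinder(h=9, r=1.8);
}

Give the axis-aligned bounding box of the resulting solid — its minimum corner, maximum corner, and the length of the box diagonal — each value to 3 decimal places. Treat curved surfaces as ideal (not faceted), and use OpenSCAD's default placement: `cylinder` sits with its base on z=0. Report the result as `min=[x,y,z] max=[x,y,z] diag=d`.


min=[-12.700,-11.100,-8.500] max=[-0.900,0.700,9.000] diag=24.181

A = translate([-6.8, -5.2, -8.5]) cylinder(h=9, r=1.8) → bbox [-8.6,-7,-8.5] .. [-5,-3.4,0.5]
B = cylinder(h=8.5, r=4.1) → bbox [-4.1,-4.1,0] .. [4.1,4.1,8.5]
lo = A.lo+B.lo = [-8.6-4.1, -7-4.1, -8.5+0] = [-12.700,-11.100,-8.500]
hi = A.hi+B.hi = [-5+4.1, -3.4+4.1, 0.5+8.5] = [-0.900,0.700,9.000]
diag = √(11.8²+11.8²+17.5²) = √584.73 = 24.181


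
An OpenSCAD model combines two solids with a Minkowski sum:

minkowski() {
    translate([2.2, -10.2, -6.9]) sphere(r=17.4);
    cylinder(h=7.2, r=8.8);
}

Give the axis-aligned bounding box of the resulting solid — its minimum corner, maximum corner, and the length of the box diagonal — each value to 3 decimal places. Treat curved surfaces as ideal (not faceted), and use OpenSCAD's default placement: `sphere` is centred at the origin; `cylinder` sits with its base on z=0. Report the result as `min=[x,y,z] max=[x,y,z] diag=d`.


min=[-24.000,-36.400,-24.300] max=[28.400,16.000,17.700] diag=85.179

A = translate([2.2, -10.2, -6.9]) sphere(r=17.4) → bbox [-15.2,-27.6,-24.3] .. [19.6,7.2,10.5]
B = cylinder(h=7.2, r=8.8) → bbox [-8.8,-8.8,0] .. [8.8,8.8,7.2]
lo = A.lo+B.lo = [-15.2-8.8, -27.6-8.8, -24.3+0] = [-24.000,-36.400,-24.300]
hi = A.hi+B.hi = [19.6+8.8, 7.2+8.8, 10.5+7.2] = [28.400,16.000,17.700]
diag = √(52.4²+52.4²+42²) = √7255.52 = 85.179


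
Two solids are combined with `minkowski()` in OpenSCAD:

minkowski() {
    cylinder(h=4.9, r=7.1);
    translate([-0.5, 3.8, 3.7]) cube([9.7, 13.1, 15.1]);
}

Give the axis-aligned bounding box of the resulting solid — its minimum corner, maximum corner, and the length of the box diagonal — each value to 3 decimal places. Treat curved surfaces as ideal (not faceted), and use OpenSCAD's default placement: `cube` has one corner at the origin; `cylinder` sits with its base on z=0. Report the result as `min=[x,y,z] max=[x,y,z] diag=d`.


A = translate([-0.5, 3.8, 3.7]) cube([9.7, 13.1, 15.1]) → bbox [-0.5,3.8,3.7] .. [9.2,16.9,18.8]
B = cylinder(h=4.9, r=7.1) → bbox [-7.1,-7.1,0] .. [7.1,7.1,4.9]
lo = A.lo+B.lo = [-0.5-7.1, 3.8-7.1, 3.7+0] = [-7.600,-3.300,3.700]
hi = A.hi+B.hi = [9.2+7.1, 16.9+7.1, 18.8+4.9] = [16.300,24.000,23.700]
diag = √(23.9²+27.3²+20²) = √1716.5 = 41.431

min=[-7.600,-3.300,3.700] max=[16.300,24.000,23.700] diag=41.431


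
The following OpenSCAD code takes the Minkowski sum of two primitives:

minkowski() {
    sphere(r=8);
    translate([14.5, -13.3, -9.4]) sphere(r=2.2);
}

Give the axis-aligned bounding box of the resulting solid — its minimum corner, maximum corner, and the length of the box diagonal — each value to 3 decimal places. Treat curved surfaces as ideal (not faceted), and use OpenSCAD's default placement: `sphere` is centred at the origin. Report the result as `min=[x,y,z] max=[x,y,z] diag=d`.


A = translate([14.5, -13.3, -9.4]) sphere(r=2.2) → bbox [12.3,-15.5,-11.6] .. [16.7,-11.1,-7.2]
B = sphere(r=8) → bbox [-8,-8,-8] .. [8,8,8]
lo = A.lo+B.lo = [12.3-8, -15.5-8, -11.6-8] = [4.300,-23.500,-19.600]
hi = A.hi+B.hi = [16.7+8, -11.1+8, -7.2+8] = [24.700,-3.100,0.800]
diag = √(20.4²+20.4²+20.4²) = √1248.48 = 35.334

min=[4.300,-23.500,-19.600] max=[24.700,-3.100,0.800] diag=35.334


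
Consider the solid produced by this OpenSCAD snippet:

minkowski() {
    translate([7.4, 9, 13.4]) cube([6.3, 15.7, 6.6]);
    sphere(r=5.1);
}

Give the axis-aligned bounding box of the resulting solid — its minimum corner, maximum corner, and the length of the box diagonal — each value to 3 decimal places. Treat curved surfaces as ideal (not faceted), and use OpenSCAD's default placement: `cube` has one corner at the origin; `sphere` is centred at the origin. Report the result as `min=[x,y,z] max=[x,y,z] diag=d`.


min=[2.300,3.900,8.300] max=[18.800,29.800,25.100] diag=35.004

A = translate([7.4, 9, 13.4]) cube([6.3, 15.7, 6.6]) → bbox [7.4,9,13.4] .. [13.7,24.7,20]
B = sphere(r=5.1) → bbox [-5.1,-5.1,-5.1] .. [5.1,5.1,5.1]
lo = A.lo+B.lo = [7.4-5.1, 9-5.1, 13.4-5.1] = [2.300,3.900,8.300]
hi = A.hi+B.hi = [13.7+5.1, 24.7+5.1, 20+5.1] = [18.800,29.800,25.100]
diag = √(16.5²+25.9²+16.8²) = √1225.3 = 35.004


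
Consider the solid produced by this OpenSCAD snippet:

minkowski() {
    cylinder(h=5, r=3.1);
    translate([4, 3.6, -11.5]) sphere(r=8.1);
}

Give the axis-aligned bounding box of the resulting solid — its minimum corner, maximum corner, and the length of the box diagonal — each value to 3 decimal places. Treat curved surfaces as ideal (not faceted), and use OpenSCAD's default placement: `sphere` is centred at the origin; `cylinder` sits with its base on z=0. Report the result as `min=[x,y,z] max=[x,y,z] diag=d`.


A = translate([4, 3.6, -11.5]) sphere(r=8.1) → bbox [-4.1,-4.5,-19.6] .. [12.1,11.7,-3.4]
B = cylinder(h=5, r=3.1) → bbox [-3.1,-3.1,0] .. [3.1,3.1,5]
lo = A.lo+B.lo = [-4.1-3.1, -4.5-3.1, -19.6+0] = [-7.200,-7.600,-19.600]
hi = A.hi+B.hi = [12.1+3.1, 11.7+3.1, -3.4+5] = [15.200,14.800,1.600]
diag = √(22.4²+22.4²+21.2²) = √1452.96 = 38.118

min=[-7.200,-7.600,-19.600] max=[15.200,14.800,1.600] diag=38.118


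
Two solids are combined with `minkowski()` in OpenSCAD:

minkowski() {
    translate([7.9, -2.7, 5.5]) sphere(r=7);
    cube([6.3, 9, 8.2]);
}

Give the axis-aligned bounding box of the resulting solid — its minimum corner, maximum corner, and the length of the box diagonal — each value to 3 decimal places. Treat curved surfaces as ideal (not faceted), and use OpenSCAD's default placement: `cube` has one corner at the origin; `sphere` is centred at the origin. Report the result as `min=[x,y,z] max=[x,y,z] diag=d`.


A = translate([7.9, -2.7, 5.5]) sphere(r=7) → bbox [0.9,-9.7,-1.5] .. [14.9,4.3,12.5]
B = cube([6.3, 9, 8.2]) → bbox [0,0,0] .. [6.3,9,8.2]
lo = A.lo+B.lo = [0.9+0, -9.7+0, -1.5+0] = [0.900,-9.700,-1.500]
hi = A.hi+B.hi = [14.9+6.3, 4.3+9, 12.5+8.2] = [21.200,13.300,20.700]
diag = √(20.3²+23²+22.2²) = √1433.93 = 37.867

min=[0.900,-9.700,-1.500] max=[21.200,13.300,20.700] diag=37.867


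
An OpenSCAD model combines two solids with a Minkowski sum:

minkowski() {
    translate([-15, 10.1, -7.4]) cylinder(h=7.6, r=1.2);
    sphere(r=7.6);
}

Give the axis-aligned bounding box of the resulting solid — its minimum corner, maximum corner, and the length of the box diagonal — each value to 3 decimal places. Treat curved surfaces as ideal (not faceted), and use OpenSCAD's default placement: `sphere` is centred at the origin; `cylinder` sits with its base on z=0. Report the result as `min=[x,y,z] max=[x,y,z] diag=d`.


A = translate([-15, 10.1, -7.4]) cylinder(h=7.6, r=1.2) → bbox [-16.2,8.9,-7.4] .. [-13.8,11.3,0.2]
B = sphere(r=7.6) → bbox [-7.6,-7.6,-7.6] .. [7.6,7.6,7.6]
lo = A.lo+B.lo = [-16.2-7.6, 8.9-7.6, -7.4-7.6] = [-23.800,1.300,-15.000]
hi = A.hi+B.hi = [-13.8+7.6, 11.3+7.6, 0.2+7.6] = [-6.200,18.900,7.800]
diag = √(17.6²+17.6²+22.8²) = √1139.36 = 33.754

min=[-23.800,1.300,-15.000] max=[-6.200,18.900,7.800] diag=33.754


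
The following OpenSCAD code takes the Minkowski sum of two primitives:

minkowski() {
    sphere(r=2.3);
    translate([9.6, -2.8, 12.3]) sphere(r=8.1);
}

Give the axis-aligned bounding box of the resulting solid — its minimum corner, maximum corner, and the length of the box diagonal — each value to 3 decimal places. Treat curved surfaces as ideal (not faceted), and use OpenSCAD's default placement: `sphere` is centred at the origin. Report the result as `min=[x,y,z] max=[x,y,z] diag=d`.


min=[-0.800,-13.200,1.900] max=[20.000,7.600,22.700] diag=36.027

A = translate([9.6, -2.8, 12.3]) sphere(r=8.1) → bbox [1.5,-10.9,4.2] .. [17.7,5.3,20.4]
B = sphere(r=2.3) → bbox [-2.3,-2.3,-2.3] .. [2.3,2.3,2.3]
lo = A.lo+B.lo = [1.5-2.3, -10.9-2.3, 4.2-2.3] = [-0.800,-13.200,1.900]
hi = A.hi+B.hi = [17.7+2.3, 5.3+2.3, 20.4+2.3] = [20.000,7.600,22.700]
diag = √(20.8²+20.8²+20.8²) = √1297.92 = 36.027


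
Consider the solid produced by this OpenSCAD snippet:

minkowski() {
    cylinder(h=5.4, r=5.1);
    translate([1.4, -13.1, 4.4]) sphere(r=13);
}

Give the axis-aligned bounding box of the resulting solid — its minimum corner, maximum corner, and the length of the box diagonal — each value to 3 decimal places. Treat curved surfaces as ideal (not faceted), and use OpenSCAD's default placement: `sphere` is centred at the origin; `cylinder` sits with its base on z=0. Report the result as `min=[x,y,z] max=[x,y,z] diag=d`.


min=[-16.700,-31.200,-8.600] max=[19.500,5.000,22.800] diag=60.057

A = translate([1.4, -13.1, 4.4]) sphere(r=13) → bbox [-11.6,-26.1,-8.6] .. [14.4,-0.1,17.4]
B = cylinder(h=5.4, r=5.1) → bbox [-5.1,-5.1,0] .. [5.1,5.1,5.4]
lo = A.lo+B.lo = [-11.6-5.1, -26.1-5.1, -8.6+0] = [-16.700,-31.200,-8.600]
hi = A.hi+B.hi = [14.4+5.1, -0.1+5.1, 17.4+5.4] = [19.500,5.000,22.800]
diag = √(36.2²+36.2²+31.4²) = √3606.84 = 60.057


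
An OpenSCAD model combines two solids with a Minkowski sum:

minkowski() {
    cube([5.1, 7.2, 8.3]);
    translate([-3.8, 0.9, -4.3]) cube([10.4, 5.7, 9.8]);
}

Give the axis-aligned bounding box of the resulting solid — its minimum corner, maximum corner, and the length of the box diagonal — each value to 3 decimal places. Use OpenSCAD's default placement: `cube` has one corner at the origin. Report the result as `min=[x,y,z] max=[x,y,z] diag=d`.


min=[-3.800,0.900,-4.300] max=[11.700,13.800,13.800] diag=27.097

A = translate([-3.8, 0.9, -4.3]) cube([10.4, 5.7, 9.8]) → bbox [-3.8,0.9,-4.3] .. [6.6,6.6,5.5]
B = cube([5.1, 7.2, 8.3]) → bbox [0,0,0] .. [5.1,7.2,8.3]
lo = A.lo+B.lo = [-3.8+0, 0.9+0, -4.3+0] = [-3.800,0.900,-4.300]
hi = A.hi+B.hi = [6.6+5.1, 6.6+7.2, 5.5+8.3] = [11.700,13.800,13.800]
diag = √(15.5²+12.9²+18.1²) = √734.27 = 27.097


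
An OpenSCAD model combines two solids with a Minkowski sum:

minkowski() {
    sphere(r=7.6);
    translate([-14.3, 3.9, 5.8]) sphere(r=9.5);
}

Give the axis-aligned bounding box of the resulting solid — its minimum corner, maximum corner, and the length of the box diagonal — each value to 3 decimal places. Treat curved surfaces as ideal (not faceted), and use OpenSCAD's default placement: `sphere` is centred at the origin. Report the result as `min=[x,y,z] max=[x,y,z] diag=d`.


min=[-31.400,-13.200,-11.300] max=[2.800,21.000,22.900] diag=59.236

A = translate([-14.3, 3.9, 5.8]) sphere(r=9.5) → bbox [-23.8,-5.6,-3.7] .. [-4.8,13.4,15.3]
B = sphere(r=7.6) → bbox [-7.6,-7.6,-7.6] .. [7.6,7.6,7.6]
lo = A.lo+B.lo = [-23.8-7.6, -5.6-7.6, -3.7-7.6] = [-31.400,-13.200,-11.300]
hi = A.hi+B.hi = [-4.8+7.6, 13.4+7.6, 15.3+7.6] = [2.800,21.000,22.900]
diag = √(34.2²+34.2²+34.2²) = √3508.92 = 59.236


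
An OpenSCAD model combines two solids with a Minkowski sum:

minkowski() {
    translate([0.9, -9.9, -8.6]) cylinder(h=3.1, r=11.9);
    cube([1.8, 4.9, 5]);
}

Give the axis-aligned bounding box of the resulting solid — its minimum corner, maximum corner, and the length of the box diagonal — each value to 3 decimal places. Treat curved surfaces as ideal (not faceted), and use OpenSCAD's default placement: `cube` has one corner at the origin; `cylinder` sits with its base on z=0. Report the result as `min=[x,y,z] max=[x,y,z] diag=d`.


min=[-11.000,-21.800,-8.600] max=[14.600,6.900,-0.500] diag=39.302

A = translate([0.9, -9.9, -8.6]) cylinder(h=3.1, r=11.9) → bbox [-11,-21.8,-8.6] .. [12.8,2,-5.5]
B = cube([1.8, 4.9, 5]) → bbox [0,0,0] .. [1.8,4.9,5]
lo = A.lo+B.lo = [-11+0, -21.8+0, -8.6+0] = [-11.000,-21.800,-8.600]
hi = A.hi+B.hi = [12.8+1.8, 2+4.9, -5.5+5] = [14.600,6.900,-0.500]
diag = √(25.6²+28.7²+8.1²) = √1544.66 = 39.302


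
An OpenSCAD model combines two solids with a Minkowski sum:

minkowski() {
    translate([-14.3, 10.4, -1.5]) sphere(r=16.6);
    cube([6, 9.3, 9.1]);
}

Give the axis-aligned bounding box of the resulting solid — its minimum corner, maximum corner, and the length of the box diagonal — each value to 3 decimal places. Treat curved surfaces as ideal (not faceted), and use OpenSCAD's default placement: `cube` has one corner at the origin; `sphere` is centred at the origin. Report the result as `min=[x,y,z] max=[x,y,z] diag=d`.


min=[-30.900,-6.200,-18.100] max=[8.300,36.300,24.200] diag=71.639

A = translate([-14.3, 10.4, -1.5]) sphere(r=16.6) → bbox [-30.9,-6.2,-18.1] .. [2.3,27,15.1]
B = cube([6, 9.3, 9.1]) → bbox [0,0,0] .. [6,9.3,9.1]
lo = A.lo+B.lo = [-30.9+0, -6.2+0, -18.1+0] = [-30.900,-6.200,-18.100]
hi = A.hi+B.hi = [2.3+6, 27+9.3, 15.1+9.1] = [8.300,36.300,24.200]
diag = √(39.2²+42.5²+42.3²) = √5132.18 = 71.639


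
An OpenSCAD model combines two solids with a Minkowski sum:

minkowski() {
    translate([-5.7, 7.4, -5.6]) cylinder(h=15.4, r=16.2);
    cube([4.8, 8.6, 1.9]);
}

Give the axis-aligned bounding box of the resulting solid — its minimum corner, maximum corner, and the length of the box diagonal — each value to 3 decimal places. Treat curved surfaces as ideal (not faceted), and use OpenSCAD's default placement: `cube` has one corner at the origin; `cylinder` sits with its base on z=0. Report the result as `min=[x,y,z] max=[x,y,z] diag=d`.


A = translate([-5.7, 7.4, -5.6]) cylinder(h=15.4, r=16.2) → bbox [-21.9,-8.8,-5.6] .. [10.5,23.6,9.8]
B = cube([4.8, 8.6, 1.9]) → bbox [0,0,0] .. [4.8,8.6,1.9]
lo = A.lo+B.lo = [-21.9+0, -8.8+0, -5.6+0] = [-21.900,-8.800,-5.600]
hi = A.hi+B.hi = [10.5+4.8, 23.6+8.6, 9.8+1.9] = [15.300,32.200,11.700]
diag = √(37.2²+41²+17.3²) = √3364.13 = 58.001

min=[-21.900,-8.800,-5.600] max=[15.300,32.200,11.700] diag=58.001


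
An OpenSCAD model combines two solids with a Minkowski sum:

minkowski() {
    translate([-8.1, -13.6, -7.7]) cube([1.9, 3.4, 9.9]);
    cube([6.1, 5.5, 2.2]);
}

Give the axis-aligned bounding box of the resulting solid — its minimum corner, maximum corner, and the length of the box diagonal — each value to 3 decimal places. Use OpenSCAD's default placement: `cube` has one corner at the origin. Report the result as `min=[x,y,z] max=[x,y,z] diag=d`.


min=[-8.100,-13.600,-7.700] max=[-0.100,-4.700,4.400] diag=17.018

A = translate([-8.1, -13.6, -7.7]) cube([1.9, 3.4, 9.9]) → bbox [-8.1,-13.6,-7.7] .. [-6.2,-10.2,2.2]
B = cube([6.1, 5.5, 2.2]) → bbox [0,0,0] .. [6.1,5.5,2.2]
lo = A.lo+B.lo = [-8.1+0, -13.6+0, -7.7+0] = [-8.100,-13.600,-7.700]
hi = A.hi+B.hi = [-6.2+6.1, -10.2+5.5, 2.2+2.2] = [-0.100,-4.700,4.400]
diag = √(8²+8.9²+12.1²) = √289.62 = 17.018


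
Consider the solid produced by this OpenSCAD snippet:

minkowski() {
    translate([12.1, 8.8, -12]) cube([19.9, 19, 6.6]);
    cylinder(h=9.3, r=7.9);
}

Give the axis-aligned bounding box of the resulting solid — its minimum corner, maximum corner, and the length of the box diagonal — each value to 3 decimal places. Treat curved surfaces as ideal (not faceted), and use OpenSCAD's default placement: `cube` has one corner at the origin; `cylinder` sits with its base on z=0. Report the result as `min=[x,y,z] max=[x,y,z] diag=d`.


A = translate([12.1, 8.8, -12]) cube([19.9, 19, 6.6]) → bbox [12.1,8.8,-12] .. [32,27.8,-5.4]
B = cylinder(h=9.3, r=7.9) → bbox [-7.9,-7.9,0] .. [7.9,7.9,9.3]
lo = A.lo+B.lo = [12.1-7.9, 8.8-7.9, -12+0] = [4.200,0.900,-12.000]
hi = A.hi+B.hi = [32+7.9, 27.8+7.9, -5.4+9.3] = [39.900,35.700,3.900]
diag = √(35.7²+34.8²+15.9²) = √2738.34 = 52.329

min=[4.200,0.900,-12.000] max=[39.900,35.700,3.900] diag=52.329


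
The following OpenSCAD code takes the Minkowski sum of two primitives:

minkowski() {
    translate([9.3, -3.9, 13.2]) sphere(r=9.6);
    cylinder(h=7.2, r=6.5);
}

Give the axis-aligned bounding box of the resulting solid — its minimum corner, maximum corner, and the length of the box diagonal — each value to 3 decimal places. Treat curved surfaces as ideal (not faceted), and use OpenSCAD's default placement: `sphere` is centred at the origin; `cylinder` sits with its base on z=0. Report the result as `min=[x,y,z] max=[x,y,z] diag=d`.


A = translate([9.3, -3.9, 13.2]) sphere(r=9.6) → bbox [-0.3,-13.5,3.6] .. [18.9,5.7,22.8]
B = cylinder(h=7.2, r=6.5) → bbox [-6.5,-6.5,0] .. [6.5,6.5,7.2]
lo = A.lo+B.lo = [-0.3-6.5, -13.5-6.5, 3.6+0] = [-6.800,-20.000,3.600]
hi = A.hi+B.hi = [18.9+6.5, 5.7+6.5, 22.8+7.2] = [25.400,12.200,30.000]
diag = √(32.2²+32.2²+26.4²) = √2770.64 = 52.637

min=[-6.800,-20.000,3.600] max=[25.400,12.200,30.000] diag=52.637


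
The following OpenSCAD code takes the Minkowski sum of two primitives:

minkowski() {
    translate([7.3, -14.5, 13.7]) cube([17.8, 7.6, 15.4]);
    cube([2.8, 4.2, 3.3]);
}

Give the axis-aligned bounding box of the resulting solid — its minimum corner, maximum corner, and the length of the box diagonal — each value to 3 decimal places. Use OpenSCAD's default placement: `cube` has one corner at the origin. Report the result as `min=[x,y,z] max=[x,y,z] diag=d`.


A = translate([7.3, -14.5, 13.7]) cube([17.8, 7.6, 15.4]) → bbox [7.3,-14.5,13.7] .. [25.1,-6.9,29.1]
B = cube([2.8, 4.2, 3.3]) → bbox [0,0,0] .. [2.8,4.2,3.3]
lo = A.lo+B.lo = [7.3+0, -14.5+0, 13.7+0] = [7.300,-14.500,13.700]
hi = A.hi+B.hi = [25.1+2.8, -6.9+4.2, 29.1+3.3] = [27.900,-2.700,32.400]
diag = √(20.6²+11.8²+18.7²) = √913.29 = 30.221

min=[7.300,-14.500,13.700] max=[27.900,-2.700,32.400] diag=30.221


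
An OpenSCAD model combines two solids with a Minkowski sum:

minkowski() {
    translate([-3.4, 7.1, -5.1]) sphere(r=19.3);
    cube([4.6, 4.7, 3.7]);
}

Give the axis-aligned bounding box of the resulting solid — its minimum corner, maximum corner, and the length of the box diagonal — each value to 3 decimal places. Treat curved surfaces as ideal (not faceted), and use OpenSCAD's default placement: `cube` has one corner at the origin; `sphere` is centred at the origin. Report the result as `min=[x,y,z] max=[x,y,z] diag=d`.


min=[-22.700,-12.200,-24.400] max=[20.500,31.100,17.900] diag=74.367

A = translate([-3.4, 7.1, -5.1]) sphere(r=19.3) → bbox [-22.7,-12.2,-24.4] .. [15.9,26.4,14.2]
B = cube([4.6, 4.7, 3.7]) → bbox [0,0,0] .. [4.6,4.7,3.7]
lo = A.lo+B.lo = [-22.7+0, -12.2+0, -24.4+0] = [-22.700,-12.200,-24.400]
hi = A.hi+B.hi = [15.9+4.6, 26.4+4.7, 14.2+3.7] = [20.500,31.100,17.900]
diag = √(43.2²+43.3²+42.3²) = √5530.42 = 74.367


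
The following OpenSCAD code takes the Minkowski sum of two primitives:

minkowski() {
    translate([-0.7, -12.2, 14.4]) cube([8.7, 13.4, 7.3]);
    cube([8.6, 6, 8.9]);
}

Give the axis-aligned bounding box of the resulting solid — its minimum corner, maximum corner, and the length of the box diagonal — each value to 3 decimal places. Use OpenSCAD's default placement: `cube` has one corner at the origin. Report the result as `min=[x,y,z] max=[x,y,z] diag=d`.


A = translate([-0.7, -12.2, 14.4]) cube([8.7, 13.4, 7.3]) → bbox [-0.7,-12.2,14.4] .. [8,1.2,21.7]
B = cube([8.6, 6, 8.9]) → bbox [0,0,0] .. [8.6,6,8.9]
lo = A.lo+B.lo = [-0.7+0, -12.2+0, 14.4+0] = [-0.700,-12.200,14.400]
hi = A.hi+B.hi = [8+8.6, 1.2+6, 21.7+8.9] = [16.600,7.200,30.600]
diag = √(17.3²+19.4²+16.2²) = √938.09 = 30.628

min=[-0.700,-12.200,14.400] max=[16.600,7.200,30.600] diag=30.628


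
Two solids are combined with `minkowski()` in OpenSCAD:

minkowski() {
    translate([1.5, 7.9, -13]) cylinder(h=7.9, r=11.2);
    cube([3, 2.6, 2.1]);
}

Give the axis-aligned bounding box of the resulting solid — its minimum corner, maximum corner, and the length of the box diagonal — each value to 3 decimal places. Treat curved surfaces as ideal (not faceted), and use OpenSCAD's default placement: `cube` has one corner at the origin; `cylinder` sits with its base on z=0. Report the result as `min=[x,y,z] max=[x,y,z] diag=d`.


min=[-9.700,-3.300,-13.000] max=[15.700,21.700,-3.000] diag=37.016

A = translate([1.5, 7.9, -13]) cylinder(h=7.9, r=11.2) → bbox [-9.7,-3.3,-13] .. [12.7,19.1,-5.1]
B = cube([3, 2.6, 2.1]) → bbox [0,0,0] .. [3,2.6,2.1]
lo = A.lo+B.lo = [-9.7+0, -3.3+0, -13+0] = [-9.700,-3.300,-13.000]
hi = A.hi+B.hi = [12.7+3, 19.1+2.6, -5.1+2.1] = [15.700,21.700,-3.000]
diag = √(25.4²+25²+10²) = √1370.16 = 37.016


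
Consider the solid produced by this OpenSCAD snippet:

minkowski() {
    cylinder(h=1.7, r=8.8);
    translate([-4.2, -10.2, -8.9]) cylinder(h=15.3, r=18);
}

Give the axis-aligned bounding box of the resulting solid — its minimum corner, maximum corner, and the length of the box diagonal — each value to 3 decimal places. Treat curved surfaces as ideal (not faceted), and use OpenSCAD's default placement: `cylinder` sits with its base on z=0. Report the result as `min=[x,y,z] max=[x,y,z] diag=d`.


min=[-31.000,-37.000,-8.900] max=[22.600,16.600,8.100] diag=77.685

A = translate([-4.2, -10.2, -8.9]) cylinder(h=15.3, r=18) → bbox [-22.2,-28.2,-8.9] .. [13.8,7.8,6.4]
B = cylinder(h=1.7, r=8.8) → bbox [-8.8,-8.8,0] .. [8.8,8.8,1.7]
lo = A.lo+B.lo = [-22.2-8.8, -28.2-8.8, -8.9+0] = [-31.000,-37.000,-8.900]
hi = A.hi+B.hi = [13.8+8.8, 7.8+8.8, 6.4+1.7] = [22.600,16.600,8.100]
diag = √(53.6²+53.6²+17²) = √6034.92 = 77.685


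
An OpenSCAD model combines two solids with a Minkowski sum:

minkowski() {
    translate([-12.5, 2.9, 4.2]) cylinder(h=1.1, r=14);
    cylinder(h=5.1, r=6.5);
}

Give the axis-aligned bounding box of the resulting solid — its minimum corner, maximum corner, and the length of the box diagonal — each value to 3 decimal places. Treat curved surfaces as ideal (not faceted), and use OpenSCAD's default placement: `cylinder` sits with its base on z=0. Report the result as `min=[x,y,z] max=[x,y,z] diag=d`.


A = translate([-12.5, 2.9, 4.2]) cylinder(h=1.1, r=14) → bbox [-26.5,-11.1,4.2] .. [1.5,16.9,5.3]
B = cylinder(h=5.1, r=6.5) → bbox [-6.5,-6.5,0] .. [6.5,6.5,5.1]
lo = A.lo+B.lo = [-26.5-6.5, -11.1-6.5, 4.2+0] = [-33.000,-17.600,4.200]
hi = A.hi+B.hi = [1.5+6.5, 16.9+6.5, 5.3+5.1] = [8.000,23.400,10.400]
diag = √(41²+41²+6.2²) = √3400.44 = 58.313

min=[-33.000,-17.600,4.200] max=[8.000,23.400,10.400] diag=58.313


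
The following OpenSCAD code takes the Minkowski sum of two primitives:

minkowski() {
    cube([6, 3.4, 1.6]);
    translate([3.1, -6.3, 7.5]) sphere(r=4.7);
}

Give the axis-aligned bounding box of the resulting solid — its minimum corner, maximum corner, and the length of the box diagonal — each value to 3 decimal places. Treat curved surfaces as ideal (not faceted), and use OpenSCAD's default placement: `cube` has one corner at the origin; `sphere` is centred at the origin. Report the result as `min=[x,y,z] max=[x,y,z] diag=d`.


A = translate([3.1, -6.3, 7.5]) sphere(r=4.7) → bbox [-1.6,-11,2.8] .. [7.8,-1.6,12.2]
B = cube([6, 3.4, 1.6]) → bbox [0,0,0] .. [6,3.4,1.6]
lo = A.lo+B.lo = [-1.6+0, -11+0, 2.8+0] = [-1.600,-11.000,2.800]
hi = A.hi+B.hi = [7.8+6, -1.6+3.4, 12.2+1.6] = [13.800,1.800,13.800]
diag = √(15.4²+12.8²+11²) = √522 = 22.847

min=[-1.600,-11.000,2.800] max=[13.800,1.800,13.800] diag=22.847


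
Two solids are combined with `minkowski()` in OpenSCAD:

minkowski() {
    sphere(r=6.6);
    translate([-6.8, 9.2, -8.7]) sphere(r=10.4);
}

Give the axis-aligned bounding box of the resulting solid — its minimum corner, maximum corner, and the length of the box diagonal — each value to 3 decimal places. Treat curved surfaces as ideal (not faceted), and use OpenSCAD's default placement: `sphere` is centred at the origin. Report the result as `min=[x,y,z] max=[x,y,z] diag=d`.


min=[-23.800,-7.800,-25.700] max=[10.200,26.200,8.300] diag=58.890

A = translate([-6.8, 9.2, -8.7]) sphere(r=10.4) → bbox [-17.2,-1.2,-19.1] .. [3.6,19.6,1.7]
B = sphere(r=6.6) → bbox [-6.6,-6.6,-6.6] .. [6.6,6.6,6.6]
lo = A.lo+B.lo = [-17.2-6.6, -1.2-6.6, -19.1-6.6] = [-23.800,-7.800,-25.700]
hi = A.hi+B.hi = [3.6+6.6, 19.6+6.6, 1.7+6.6] = [10.200,26.200,8.300]
diag = √(34²+34²+34²) = √3468 = 58.890


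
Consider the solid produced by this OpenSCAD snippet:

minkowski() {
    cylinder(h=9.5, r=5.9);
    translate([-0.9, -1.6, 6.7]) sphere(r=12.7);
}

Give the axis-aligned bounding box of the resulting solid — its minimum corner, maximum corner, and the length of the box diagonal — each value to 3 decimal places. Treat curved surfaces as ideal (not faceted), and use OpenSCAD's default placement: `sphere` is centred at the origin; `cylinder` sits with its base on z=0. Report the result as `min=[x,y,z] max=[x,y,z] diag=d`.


min=[-19.500,-20.200,-6.000] max=[17.700,17.000,28.900] diag=63.132

A = translate([-0.9, -1.6, 6.7]) sphere(r=12.7) → bbox [-13.6,-14.3,-6] .. [11.8,11.1,19.4]
B = cylinder(h=9.5, r=5.9) → bbox [-5.9,-5.9,0] .. [5.9,5.9,9.5]
lo = A.lo+B.lo = [-13.6-5.9, -14.3-5.9, -6+0] = [-19.500,-20.200,-6.000]
hi = A.hi+B.hi = [11.8+5.9, 11.1+5.9, 19.4+9.5] = [17.700,17.000,28.900]
diag = √(37.2²+37.2²+34.9²) = √3985.69 = 63.132


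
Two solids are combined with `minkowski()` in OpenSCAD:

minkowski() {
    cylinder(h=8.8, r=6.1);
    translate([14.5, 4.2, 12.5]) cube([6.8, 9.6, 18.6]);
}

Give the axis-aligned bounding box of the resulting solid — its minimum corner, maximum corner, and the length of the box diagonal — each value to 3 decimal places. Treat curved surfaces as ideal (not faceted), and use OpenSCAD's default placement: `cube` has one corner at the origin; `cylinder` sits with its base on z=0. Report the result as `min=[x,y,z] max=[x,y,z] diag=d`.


A = translate([14.5, 4.2, 12.5]) cube([6.8, 9.6, 18.6]) → bbox [14.5,4.2,12.5] .. [21.3,13.8,31.1]
B = cylinder(h=8.8, r=6.1) → bbox [-6.1,-6.1,0] .. [6.1,6.1,8.8]
lo = A.lo+B.lo = [14.5-6.1, 4.2-6.1, 12.5+0] = [8.400,-1.900,12.500]
hi = A.hi+B.hi = [21.3+6.1, 13.8+6.1, 31.1+8.8] = [27.400,19.900,39.900]
diag = √(19²+21.8²+27.4²) = √1587 = 39.837

min=[8.400,-1.900,12.500] max=[27.400,19.900,39.900] diag=39.837
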